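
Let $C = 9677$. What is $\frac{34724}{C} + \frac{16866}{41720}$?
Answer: $\frac{805948781}{201862220} \approx 3.9926$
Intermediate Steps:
$\frac{34724}{C} + \frac{16866}{41720} = \frac{34724}{9677} + \frac{16866}{41720} = 34724 \cdot \frac{1}{9677} + 16866 \cdot \frac{1}{41720} = \frac{34724}{9677} + \frac{8433}{20860} = \frac{805948781}{201862220}$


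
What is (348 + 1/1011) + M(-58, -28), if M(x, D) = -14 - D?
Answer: 365983/1011 ≈ 362.00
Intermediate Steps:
(348 + 1/1011) + M(-58, -28) = (348 + 1/1011) + (-14 - 1*(-28)) = (348 + 1/1011) + (-14 + 28) = 351829/1011 + 14 = 365983/1011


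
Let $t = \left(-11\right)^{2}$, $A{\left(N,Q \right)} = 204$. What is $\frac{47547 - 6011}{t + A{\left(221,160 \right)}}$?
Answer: $\frac{41536}{325} \approx 127.8$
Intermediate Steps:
$t = 121$
$\frac{47547 - 6011}{t + A{\left(221,160 \right)}} = \frac{47547 - 6011}{121 + 204} = \frac{41536}{325}$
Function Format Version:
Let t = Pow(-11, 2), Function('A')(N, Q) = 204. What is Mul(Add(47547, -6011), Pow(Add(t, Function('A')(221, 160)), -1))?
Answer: Rational(41536, 325) ≈ 127.80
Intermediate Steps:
t = 121
Mul(Add(47547, -6011), Pow(Add(t, Function('A')(221, 160)), -1)) = Mul(Add(47547, -6011), Pow(Add(121, 204), -1)) = Mul(41536, Pow(325, -1)) = Mul(41536, Rational(1, 325)) = Rational(41536, 325)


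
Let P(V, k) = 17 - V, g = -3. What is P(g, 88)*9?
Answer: 180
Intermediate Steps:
P(g, 88)*9 = (17 - 1*(-3))*9 = (17 + 3)*9 = 20*9 = 180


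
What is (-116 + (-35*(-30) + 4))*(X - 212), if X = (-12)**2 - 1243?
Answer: -1229718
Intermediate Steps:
X = -1099 (X = 144 - 1243 = -1099)
(-116 + (-35*(-30) + 4))*(X - 212) = (-116 + (-35*(-30) + 4))*(-1099 - 212) = (-116 + (1050 + 4))*(-1311) = (-116 + 1054)*(-1311) = 938*(-1311) = -1229718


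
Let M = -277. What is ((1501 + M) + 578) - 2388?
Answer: -586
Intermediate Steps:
((1501 + M) + 578) - 2388 = ((1501 - 277) + 578) - 2388 = (1224 + 578) - 2388 = 1802 - 2388 = -586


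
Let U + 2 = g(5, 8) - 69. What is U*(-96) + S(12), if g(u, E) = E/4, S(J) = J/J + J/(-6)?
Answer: 6623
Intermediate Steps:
S(J) = 1 - J/6 (S(J) = 1 + J*(-1/6) = 1 - J/6)
g(u, E) = E/4 (g(u, E) = E*(1/4) = E/4)
U = -69 (U = -2 + ((1/4)*8 - 69) = -2 + (2 - 69) = -2 - 67 = -69)
U*(-96) + S(12) = -69*(-96) + (1 - 1/6*12) = 6624 + (1 - 2) = 6624 - 1 = 6623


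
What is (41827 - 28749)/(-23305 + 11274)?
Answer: -13078/12031 ≈ -1.0870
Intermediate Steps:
(41827 - 28749)/(-23305 + 11274) = 13078/(-12031) = 13078*(-1/12031) = -13078/12031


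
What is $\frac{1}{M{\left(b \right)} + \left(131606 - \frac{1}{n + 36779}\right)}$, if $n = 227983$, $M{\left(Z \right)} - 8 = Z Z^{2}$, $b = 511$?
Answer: $\frac{264762}{35362789587089} \approx 7.487 \cdot 10^{-9}$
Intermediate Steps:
$M{\left(Z \right)} = 8 + Z^{3}$ ($M{\left(Z \right)} = 8 + Z Z^{2} = 8 + Z^{3}$)
$\frac{1}{M{\left(b \right)} + \left(131606 - \frac{1}{n + 36779}\right)} = \frac{1}{\left(8 + 511^{3}\right) + \left(131606 - \frac{1}{227983 + 36779}\right)} = \frac{1}{\left(8 + 133432831\right) + \left(131606 - \frac{1}{264762}\right)} = \frac{1}{133432839 + \left(131606 - \frac{1}{264762}\right)} = \frac{1}{133432839 + \frac{34844267771}{264762}} = \frac{1}{\frac{35362789587089}{264762}} = \frac{264762}{35362789587089}$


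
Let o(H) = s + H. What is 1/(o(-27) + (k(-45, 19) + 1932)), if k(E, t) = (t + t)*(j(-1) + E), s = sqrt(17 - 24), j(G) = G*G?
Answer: 233/54296 - I*sqrt(7)/54296 ≈ 0.0042913 - 4.8728e-5*I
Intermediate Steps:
j(G) = G**2
s = I*sqrt(7) (s = sqrt(-7) = I*sqrt(7) ≈ 2.6458*I)
o(H) = H + I*sqrt(7) (o(H) = I*sqrt(7) + H = H + I*sqrt(7))
k(E, t) = 2*t*(1 + E) (k(E, t) = (t + t)*((-1)**2 + E) = (2*t)*(1 + E) = 2*t*(1 + E))
1/(o(-27) + (k(-45, 19) + 1932)) = 1/((-27 + I*sqrt(7)) + (2*19*(1 - 45) + 1932)) = 1/((-27 + I*sqrt(7)) + (2*19*(-44) + 1932)) = 1/((-27 + I*sqrt(7)) + (-1672 + 1932)) = 1/((-27 + I*sqrt(7)) + 260) = 1/(233 + I*sqrt(7))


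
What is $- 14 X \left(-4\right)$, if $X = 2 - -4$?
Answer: $336$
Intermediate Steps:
$X = 6$ ($X = 2 + 4 = 6$)
$- 14 X \left(-4\right) = \left(-14\right) 6 \left(-4\right) = \left(-84\right) \left(-4\right) = 336$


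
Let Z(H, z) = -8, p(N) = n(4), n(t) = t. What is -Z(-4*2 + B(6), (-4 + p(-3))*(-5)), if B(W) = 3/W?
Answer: 8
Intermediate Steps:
p(N) = 4
-Z(-4*2 + B(6), (-4 + p(-3))*(-5)) = -1*(-8) = 8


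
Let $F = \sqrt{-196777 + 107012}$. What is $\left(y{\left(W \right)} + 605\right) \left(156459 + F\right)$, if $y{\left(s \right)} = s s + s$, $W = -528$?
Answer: $43630313199 + 278861 i \sqrt{89765} \approx 4.363 \cdot 10^{10} + 8.3549 \cdot 10^{7} i$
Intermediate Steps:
$F = i \sqrt{89765}$ ($F = \sqrt{-89765} = i \sqrt{89765} \approx 299.61 i$)
$y{\left(s \right)} = s + s^{2}$ ($y{\left(s \right)} = s^{2} + s = s + s^{2}$)
$\left(y{\left(W \right)} + 605\right) \left(156459 + F\right) = \left(- 528 \left(1 - 528\right) + 605\right) \left(156459 + i \sqrt{89765}\right) = \left(\left(-528\right) \left(-527\right) + 605\right) \left(156459 + i \sqrt{89765}\right) = \left(278256 + 605\right) \left(156459 + i \sqrt{89765}\right) = 278861 \left(156459 + i \sqrt{89765}\right) = 43630313199 + 278861 i \sqrt{89765}$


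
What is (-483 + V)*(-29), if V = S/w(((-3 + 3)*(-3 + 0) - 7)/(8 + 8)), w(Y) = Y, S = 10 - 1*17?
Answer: 13543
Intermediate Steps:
S = -7 (S = 10 - 17 = -7)
V = 16 (V = -7*(8 + 8)/((-3 + 3)*(-3 + 0) - 7) = -7*16/(0*(-3) - 7) = -7*16/(0 - 7) = -7/((-7*1/16)) = -7/(-7/16) = -7*(-16/7) = 16)
(-483 + V)*(-29) = (-483 + 16)*(-29) = -467*(-29) = 13543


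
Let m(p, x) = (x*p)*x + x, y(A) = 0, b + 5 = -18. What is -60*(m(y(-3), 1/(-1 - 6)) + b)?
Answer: 9720/7 ≈ 1388.6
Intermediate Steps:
b = -23 (b = -5 - 18 = -23)
m(p, x) = x + p*x² (m(p, x) = (p*x)*x + x = p*x² + x = x + p*x²)
-60*(m(y(-3), 1/(-1 - 6)) + b) = -60*((1 + 0/(-1 - 6))/(-1 - 6) - 23) = -60*((1 + 0/(-7))/(-7) - 23) = -60*(-(1 + 0*(-⅐))/7 - 23) = -60*(-(1 + 0)/7 - 23) = -60*(-⅐*1 - 23) = -60*(-⅐ - 23) = -60*(-162/7) = 9720/7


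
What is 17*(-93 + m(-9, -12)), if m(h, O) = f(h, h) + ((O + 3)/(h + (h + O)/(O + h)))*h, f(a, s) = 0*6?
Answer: -14025/8 ≈ -1753.1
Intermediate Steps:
f(a, s) = 0
m(h, O) = h*(3 + O)/(1 + h) (m(h, O) = 0 + ((O + 3)/(h + (h + O)/(O + h)))*h = 0 + ((3 + O)/(h + (O + h)/(O + h)))*h = 0 + ((3 + O)/(h + 1))*h = 0 + ((3 + O)/(1 + h))*h = 0 + h*(3 + O)/(1 + h) = h*(3 + O)/(1 + h))
17*(-93 + m(-9, -12)) = 17*(-93 - 9*(3 - 12)/(1 - 9)) = 17*(-93 - 9*(-9)/(-8)) = 17*(-93 - 9*(-⅛)*(-9)) = 17*(-93 - 81/8) = 17*(-825/8) = -14025/8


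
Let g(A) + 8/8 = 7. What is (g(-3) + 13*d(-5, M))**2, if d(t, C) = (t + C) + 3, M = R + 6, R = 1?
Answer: 5041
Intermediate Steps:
g(A) = 6 (g(A) = -1 + 7 = 6)
M = 7 (M = 1 + 6 = 7)
d(t, C) = 3 + C + t (d(t, C) = (C + t) + 3 = 3 + C + t)
(g(-3) + 13*d(-5, M))**2 = (6 + 13*(3 + 7 - 5))**2 = (6 + 13*5)**2 = (6 + 65)**2 = 71**2 = 5041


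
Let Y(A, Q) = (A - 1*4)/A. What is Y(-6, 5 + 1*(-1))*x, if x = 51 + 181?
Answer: 1160/3 ≈ 386.67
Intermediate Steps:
x = 232
Y(A, Q) = (-4 + A)/A (Y(A, Q) = (A - 4)/A = (-4 + A)/A)
Y(-6, 5 + 1*(-1))*x = ((-4 - 6)/(-6))*232 = -1/6*(-10)*232 = (5/3)*232 = 1160/3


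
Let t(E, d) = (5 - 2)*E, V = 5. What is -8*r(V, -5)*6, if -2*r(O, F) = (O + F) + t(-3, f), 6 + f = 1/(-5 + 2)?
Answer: -216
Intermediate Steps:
f = -19/3 (f = -6 + 1/(-5 + 2) = -6 + 1/(-3) = -6 - ⅓ = -19/3 ≈ -6.3333)
t(E, d) = 3*E
r(O, F) = 9/2 - F/2 - O/2 (r(O, F) = -((O + F) + 3*(-3))/2 = -((F + O) - 9)/2 = -(-9 + F + O)/2 = 9/2 - F/2 - O/2)
-8*r(V, -5)*6 = -8*(9/2 - ½*(-5) - ½*5)*6 = -8*(9/2 + 5/2 - 5/2)*6 = -8*9/2*6 = -36*6 = -216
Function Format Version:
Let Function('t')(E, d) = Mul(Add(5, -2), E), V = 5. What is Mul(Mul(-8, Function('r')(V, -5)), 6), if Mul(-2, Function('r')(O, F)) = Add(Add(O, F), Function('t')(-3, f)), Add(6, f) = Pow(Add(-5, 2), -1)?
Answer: -216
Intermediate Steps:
f = Rational(-19, 3) (f = Add(-6, Pow(Add(-5, 2), -1)) = Add(-6, Pow(-3, -1)) = Add(-6, Rational(-1, 3)) = Rational(-19, 3) ≈ -6.3333)
Function('t')(E, d) = Mul(3, E)
Function('r')(O, F) = Add(Rational(9, 2), Mul(Rational(-1, 2), F), Mul(Rational(-1, 2), O)) (Function('r')(O, F) = Mul(Rational(-1, 2), Add(Add(O, F), Mul(3, -3))) = Mul(Rational(-1, 2), Add(Add(F, O), -9)) = Mul(Rational(-1, 2), Add(-9, F, O)) = Add(Rational(9, 2), Mul(Rational(-1, 2), F), Mul(Rational(-1, 2), O)))
Mul(Mul(-8, Function('r')(V, -5)), 6) = Mul(Mul(-8, Add(Rational(9, 2), Mul(Rational(-1, 2), -5), Mul(Rational(-1, 2), 5))), 6) = Mul(Mul(-8, Add(Rational(9, 2), Rational(5, 2), Rational(-5, 2))), 6) = Mul(Mul(-8, Rational(9, 2)), 6) = Mul(-36, 6) = -216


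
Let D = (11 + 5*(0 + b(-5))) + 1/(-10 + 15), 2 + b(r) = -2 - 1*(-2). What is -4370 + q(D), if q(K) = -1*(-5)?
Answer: -4365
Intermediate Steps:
b(r) = -2 (b(r) = -2 + (-2 - 1*(-2)) = -2 + (-2 + 2) = -2 + 0 = -2)
D = 6/5 (D = (11 + 5*(0 - 2)) + 1/(-10 + 15) = (11 + 5*(-2)) + 1/5 = (11 - 10) + ⅕ = 1 + ⅕ = 6/5 ≈ 1.2000)
q(K) = 5
-4370 + q(D) = -4370 + 5 = -4365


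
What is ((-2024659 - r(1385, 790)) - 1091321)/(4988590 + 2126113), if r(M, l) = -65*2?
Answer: -3115850/7114703 ≈ -0.43795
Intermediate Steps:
r(M, l) = -130
((-2024659 - r(1385, 790)) - 1091321)/(4988590 + 2126113) = ((-2024659 - 1*(-130)) - 1091321)/(4988590 + 2126113) = ((-2024659 + 130) - 1091321)/7114703 = (-2024529 - 1091321)*(1/7114703) = -3115850*1/7114703 = -3115850/7114703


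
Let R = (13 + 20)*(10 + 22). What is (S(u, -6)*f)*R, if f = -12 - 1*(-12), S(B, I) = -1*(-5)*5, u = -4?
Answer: 0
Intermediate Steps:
S(B, I) = 25 (S(B, I) = 5*5 = 25)
f = 0 (f = -12 + 12 = 0)
R = 1056 (R = 33*32 = 1056)
(S(u, -6)*f)*R = (25*0)*1056 = 0*1056 = 0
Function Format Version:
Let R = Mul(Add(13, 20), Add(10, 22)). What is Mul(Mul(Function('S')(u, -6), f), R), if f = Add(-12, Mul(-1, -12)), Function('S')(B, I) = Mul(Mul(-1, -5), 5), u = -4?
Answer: 0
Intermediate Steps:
Function('S')(B, I) = 25 (Function('S')(B, I) = Mul(5, 5) = 25)
f = 0 (f = Add(-12, 12) = 0)
R = 1056 (R = Mul(33, 32) = 1056)
Mul(Mul(Function('S')(u, -6), f), R) = Mul(Mul(25, 0), 1056) = Mul(0, 1056) = 0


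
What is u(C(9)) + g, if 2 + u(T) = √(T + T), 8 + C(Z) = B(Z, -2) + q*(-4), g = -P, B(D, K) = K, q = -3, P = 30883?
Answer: -30883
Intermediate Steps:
g = -30883 (g = -1*30883 = -30883)
C(Z) = 2 (C(Z) = -8 + (-2 - 3*(-4)) = -8 + (-2 + 12) = -8 + 10 = 2)
u(T) = -2 + √2*√T (u(T) = -2 + √(T + T) = -2 + √(2*T) = -2 + √2*√T)
u(C(9)) + g = (-2 + √2*√2) - 30883 = (-2 + 2) - 30883 = 0 - 30883 = -30883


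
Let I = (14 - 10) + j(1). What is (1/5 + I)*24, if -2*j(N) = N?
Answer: 444/5 ≈ 88.800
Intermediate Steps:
j(N) = -N/2
I = 7/2 (I = (14 - 10) - ½*1 = 4 - ½ = 7/2 ≈ 3.5000)
(1/5 + I)*24 = (1/5 + 7/2)*24 = (⅕ + 7/2)*24 = (37/10)*24 = 444/5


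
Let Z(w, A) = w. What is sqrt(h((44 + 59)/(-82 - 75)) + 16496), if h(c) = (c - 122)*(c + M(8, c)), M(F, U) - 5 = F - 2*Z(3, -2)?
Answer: 34*sqrt(335147)/157 ≈ 125.37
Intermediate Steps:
M(F, U) = -1 + F (M(F, U) = 5 + (F - 2*3) = 5 + (F - 6) = 5 + (-6 + F) = -1 + F)
h(c) = (-122 + c)*(7 + c) (h(c) = (c - 122)*(c + (-1 + 8)) = (-122 + c)*(c + 7) = (-122 + c)*(7 + c))
sqrt(h((44 + 59)/(-82 - 75)) + 16496) = sqrt((-854 + ((44 + 59)/(-82 - 75))**2 - 115*(44 + 59)/(-82 - 75)) + 16496) = sqrt((-854 + (103/(-157))**2 - 11845/(-157)) + 16496) = sqrt((-854 + (103*(-1/157))**2 - 11845*(-1)/157) + 16496) = sqrt((-854 + (-103/157)**2 - 115*(-103/157)) + 16496) = sqrt((-854 + 10609/24649 + 11845/157) + 16496) = sqrt(-19179972/24649 + 16496) = sqrt(387429932/24649) = 34*sqrt(335147)/157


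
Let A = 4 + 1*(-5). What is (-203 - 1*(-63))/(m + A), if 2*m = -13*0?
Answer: 140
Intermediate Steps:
m = 0 (m = (-13*0)/2 = (1/2)*0 = 0)
A = -1 (A = 4 - 5 = -1)
(-203 - 1*(-63))/(m + A) = (-203 - 1*(-63))/(0 - 1) = (-203 + 63)/(-1) = -1*(-140) = 140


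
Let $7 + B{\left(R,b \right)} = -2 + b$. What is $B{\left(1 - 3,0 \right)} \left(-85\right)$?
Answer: $765$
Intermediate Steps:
$B{\left(R,b \right)} = -9 + b$ ($B{\left(R,b \right)} = -7 + \left(-2 + b\right) = -9 + b$)
$B{\left(1 - 3,0 \right)} \left(-85\right) = \left(-9 + 0\right) \left(-85\right) = \left(-9\right) \left(-85\right) = 765$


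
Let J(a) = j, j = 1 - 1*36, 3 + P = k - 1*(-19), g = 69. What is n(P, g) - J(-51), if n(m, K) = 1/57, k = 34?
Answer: 1996/57 ≈ 35.018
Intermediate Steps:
P = 50 (P = -3 + (34 - 1*(-19)) = -3 + (34 + 19) = -3 + 53 = 50)
j = -35 (j = 1 - 36 = -35)
n(m, K) = 1/57
J(a) = -35
n(P, g) - J(-51) = 1/57 - 1*(-35) = 1/57 + 35 = 1996/57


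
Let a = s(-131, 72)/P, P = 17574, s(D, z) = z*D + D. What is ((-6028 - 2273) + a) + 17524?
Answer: 162075439/17574 ≈ 9222.5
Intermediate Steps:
s(D, z) = D + D*z (s(D, z) = D*z + D = D + D*z)
a = -9563/17574 (a = -131*(1 + 72)/17574 = -131*73*(1/17574) = -9563*1/17574 = -9563/17574 ≈ -0.54416)
((-6028 - 2273) + a) + 17524 = ((-6028 - 2273) - 9563/17574) + 17524 = (-8301 - 9563/17574) + 17524 = -145891337/17574 + 17524 = 162075439/17574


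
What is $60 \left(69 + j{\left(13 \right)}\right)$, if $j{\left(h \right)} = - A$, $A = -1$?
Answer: $4200$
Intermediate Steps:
$j{\left(h \right)} = 1$ ($j{\left(h \right)} = \left(-1\right) \left(-1\right) = 1$)
$60 \left(69 + j{\left(13 \right)}\right) = 60 \left(69 + 1\right) = 60 \cdot 70 = 4200$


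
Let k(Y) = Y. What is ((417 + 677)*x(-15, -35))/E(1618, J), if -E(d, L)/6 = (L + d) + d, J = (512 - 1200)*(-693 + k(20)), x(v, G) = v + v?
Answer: 547/46626 ≈ 0.011732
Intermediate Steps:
x(v, G) = 2*v
J = 463024 (J = (512 - 1200)*(-693 + 20) = -688*(-673) = 463024)
E(d, L) = -12*d - 6*L (E(d, L) = -6*((L + d) + d) = -6*(L + 2*d) = -12*d - 6*L)
((417 + 677)*x(-15, -35))/E(1618, J) = ((417 + 677)*(2*(-15)))/(-12*1618 - 6*463024) = (1094*(-30))/(-19416 - 2778144) = -32820/(-2797560) = -32820*(-1/2797560) = 547/46626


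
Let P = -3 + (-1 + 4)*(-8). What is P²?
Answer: 729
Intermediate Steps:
P = -27 (P = -3 + 3*(-8) = -3 - 24 = -27)
P² = (-27)² = 729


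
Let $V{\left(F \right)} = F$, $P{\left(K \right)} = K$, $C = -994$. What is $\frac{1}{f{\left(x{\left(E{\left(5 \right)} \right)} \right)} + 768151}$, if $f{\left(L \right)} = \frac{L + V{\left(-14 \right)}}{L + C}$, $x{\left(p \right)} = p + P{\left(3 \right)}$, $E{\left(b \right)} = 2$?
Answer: $\frac{989}{759701348} \approx 1.3018 \cdot 10^{-6}$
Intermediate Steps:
$x{\left(p \right)} = 3 + p$ ($x{\left(p \right)} = p + 3 = 3 + p$)
$f{\left(L \right)} = \frac{-14 + L}{-994 + L}$ ($f{\left(L \right)} = \frac{L - 14}{L - 994} = \frac{-14 + L}{-994 + L}$)
$\frac{1}{f{\left(x{\left(E{\left(5 \right)} \right)} \right)} + 768151} = \frac{1}{\frac{-14 + \left(3 + 2\right)}{-994 + \left(3 + 2\right)} + 768151} = \frac{1}{\frac{-14 + 5}{-994 + 5} + 768151} = \frac{1}{\frac{1}{-989} \left(-9\right) + 768151} = \frac{1}{\left(- \frac{1}{989}\right) \left(-9\right) + 768151} = \frac{1}{\frac{9}{989} + 768151} = \frac{1}{\frac{759701348}{989}} = \frac{989}{759701348}$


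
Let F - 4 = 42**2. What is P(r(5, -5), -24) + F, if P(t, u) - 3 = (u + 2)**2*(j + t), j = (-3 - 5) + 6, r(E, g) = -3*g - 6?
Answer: 5159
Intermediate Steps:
r(E, g) = -6 - 3*g
j = -2 (j = -8 + 6 = -2)
P(t, u) = 3 + (2 + u)**2*(-2 + t) (P(t, u) = 3 + (u + 2)**2*(-2 + t) = 3 + (2 + u)**2*(-2 + t))
F = 1768 (F = 4 + 42**2 = 4 + 1764 = 1768)
P(r(5, -5), -24) + F = (3 - 2*(2 - 24)**2 + (-6 - 3*(-5))*(2 - 24)**2) + 1768 = (3 - 2*(-22)**2 + (-6 + 15)*(-22)**2) + 1768 = (3 - 2*484 + 9*484) + 1768 = (3 - 968 + 4356) + 1768 = 3391 + 1768 = 5159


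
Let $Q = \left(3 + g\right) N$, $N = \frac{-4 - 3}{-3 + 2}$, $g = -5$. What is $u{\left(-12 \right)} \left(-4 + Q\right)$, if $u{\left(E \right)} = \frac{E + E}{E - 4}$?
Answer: $-27$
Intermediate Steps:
$N = 7$ ($N = - \frac{7}{-1} = \left(-7\right) \left(-1\right) = 7$)
$u{\left(E \right)} = \frac{2 E}{-4 + E}$
$Q = -14$ ($Q = \left(3 - 5\right) 7 = \left(-2\right) 7 = -14$)
$u{\left(-12 \right)} \left(-4 + Q\right) = 2 \left(-12\right) \frac{1}{-4 - 12} \left(-4 - 14\right) = 2 \left(-12\right) \frac{1}{-16} \left(-18\right) = 2 \left(-12\right) \left(- \frac{1}{16}\right) \left(-18\right) = \frac{3}{2} \left(-18\right) = -27$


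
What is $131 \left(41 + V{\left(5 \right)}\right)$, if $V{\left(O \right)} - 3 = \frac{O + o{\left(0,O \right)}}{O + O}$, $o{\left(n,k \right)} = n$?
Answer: $\frac{11659}{2} \approx 5829.5$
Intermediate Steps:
$V{\left(O \right)} = \frac{7}{2}$ ($V{\left(O \right)} = 3 + \frac{O + 0}{O + O} = 3 + \frac{O}{2 O} = 3 + O \frac{1}{2 O} = 3 + \frac{1}{2} = \frac{7}{2}$)
$131 \left(41 + V{\left(5 \right)}\right) = 131 \left(41 + \frac{7}{2}\right) = 131 \cdot \frac{89}{2} = \frac{11659}{2}$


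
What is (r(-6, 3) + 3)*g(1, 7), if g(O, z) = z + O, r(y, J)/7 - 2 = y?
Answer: -200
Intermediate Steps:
r(y, J) = 14 + 7*y
g(O, z) = O + z
(r(-6, 3) + 3)*g(1, 7) = ((14 + 7*(-6)) + 3)*(1 + 7) = ((14 - 42) + 3)*8 = (-28 + 3)*8 = -25*8 = -200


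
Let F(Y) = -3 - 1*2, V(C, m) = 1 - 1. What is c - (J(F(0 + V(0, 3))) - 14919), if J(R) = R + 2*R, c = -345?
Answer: 14589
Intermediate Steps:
V(C, m) = 0
F(Y) = -5 (F(Y) = -3 - 2 = -5)
J(R) = 3*R
c - (J(F(0 + V(0, 3))) - 14919) = -345 - (3*(-5) - 14919) = -345 - (-15 - 14919) = -345 - 1*(-14934) = -345 + 14934 = 14589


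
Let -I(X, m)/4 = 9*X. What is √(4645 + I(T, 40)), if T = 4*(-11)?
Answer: √6229 ≈ 78.924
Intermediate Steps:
T = -44
I(X, m) = -36*X
√(4645 + I(T, 40)) = √(4645 - 36*(-44)) = √(4645 + 1584) = √6229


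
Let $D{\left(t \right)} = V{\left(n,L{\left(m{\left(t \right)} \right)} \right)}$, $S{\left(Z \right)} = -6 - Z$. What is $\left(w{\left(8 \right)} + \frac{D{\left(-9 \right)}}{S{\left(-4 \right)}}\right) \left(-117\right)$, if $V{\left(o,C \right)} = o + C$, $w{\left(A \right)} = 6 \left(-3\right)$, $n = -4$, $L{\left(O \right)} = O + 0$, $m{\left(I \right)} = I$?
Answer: $\frac{2691}{2} \approx 1345.5$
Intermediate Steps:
$L{\left(O \right)} = O$
$w{\left(A \right)} = -18$
$V{\left(o,C \right)} = C + o$
$D{\left(t \right)} = -4 + t$ ($D{\left(t \right)} = t - 4 = -4 + t$)
$\left(w{\left(8 \right)} + \frac{D{\left(-9 \right)}}{S{\left(-4 \right)}}\right) \left(-117\right) = \left(-18 + \frac{-4 - 9}{-6 - -4}\right) \left(-117\right) = \left(-18 - \frac{13}{-6 + 4}\right) \left(-117\right) = \left(-18 - \frac{13}{-2}\right) \left(-117\right) = \left(-18 - - \frac{13}{2}\right) \left(-117\right) = \left(-18 + \frac{13}{2}\right) \left(-117\right) = \left(- \frac{23}{2}\right) \left(-117\right) = \frac{2691}{2}$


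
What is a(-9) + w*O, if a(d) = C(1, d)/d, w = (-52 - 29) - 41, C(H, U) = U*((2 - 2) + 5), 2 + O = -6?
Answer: 981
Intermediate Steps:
O = -8 (O = -2 - 6 = -8)
C(H, U) = 5*U (C(H, U) = U*(0 + 5) = U*5 = 5*U)
w = -122 (w = -81 - 41 = -122)
a(d) = 5 (a(d) = (5*d)/d = 5)
a(-9) + w*O = 5 - 122*(-8) = 5 + 976 = 981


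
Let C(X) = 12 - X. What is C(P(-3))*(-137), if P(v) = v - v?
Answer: -1644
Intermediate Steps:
P(v) = 0
C(P(-3))*(-137) = (12 - 1*0)*(-137) = (12 + 0)*(-137) = 12*(-137) = -1644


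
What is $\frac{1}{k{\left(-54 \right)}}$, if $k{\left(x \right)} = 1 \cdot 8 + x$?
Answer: $- \frac{1}{46} \approx -0.021739$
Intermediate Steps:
$k{\left(x \right)} = 8 + x$
$\frac{1}{k{\left(-54 \right)}} = \frac{1}{8 - 54} = \frac{1}{-46} = - \frac{1}{46}$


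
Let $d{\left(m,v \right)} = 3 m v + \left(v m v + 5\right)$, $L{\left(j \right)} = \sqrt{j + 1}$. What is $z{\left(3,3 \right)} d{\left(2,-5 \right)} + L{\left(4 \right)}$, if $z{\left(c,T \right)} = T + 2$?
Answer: $125 + \sqrt{5} \approx 127.24$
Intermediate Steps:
$z{\left(c,T \right)} = 2 + T$
$L{\left(j \right)} = \sqrt{1 + j}$
$d{\left(m,v \right)} = 5 + m v^{2} + 3 m v$ ($d{\left(m,v \right)} = 3 m v + \left(m v v + 5\right) = 3 m v + \left(m v^{2} + 5\right) = 3 m v + \left(5 + m v^{2}\right) = 5 + m v^{2} + 3 m v$)
$z{\left(3,3 \right)} d{\left(2,-5 \right)} + L{\left(4 \right)} = \left(2 + 3\right) \left(5 + 2 \left(-5\right)^{2} + 3 \cdot 2 \left(-5\right)\right) + \sqrt{1 + 4} = 5 \left(5 + 2 \cdot 25 - 30\right) + \sqrt{5} = 5 \left(5 + 50 - 30\right) + \sqrt{5} = 5 \cdot 25 + \sqrt{5} = 125 + \sqrt{5}$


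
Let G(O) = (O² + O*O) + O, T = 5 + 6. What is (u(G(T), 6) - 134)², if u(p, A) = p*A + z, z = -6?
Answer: 1898884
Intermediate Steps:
T = 11
G(O) = O + 2*O² (G(O) = (O² + O²) + O = 2*O² + O = O + 2*O²)
u(p, A) = -6 + A*p (u(p, A) = p*A - 6 = A*p - 6 = -6 + A*p)
(u(G(T), 6) - 134)² = ((-6 + 6*(11*(1 + 2*11))) - 134)² = ((-6 + 6*(11*(1 + 22))) - 134)² = ((-6 + 6*(11*23)) - 134)² = ((-6 + 6*253) - 134)² = ((-6 + 1518) - 134)² = (1512 - 134)² = 1378² = 1898884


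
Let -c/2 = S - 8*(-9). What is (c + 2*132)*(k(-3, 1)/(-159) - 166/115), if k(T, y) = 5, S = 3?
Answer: -1024822/6095 ≈ -168.14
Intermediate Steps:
c = -150 (c = -2*(3 - 8*(-9)) = -2*(3 + 72) = -2*75 = -150)
(c + 2*132)*(k(-3, 1)/(-159) - 166/115) = (-150 + 2*132)*(5/(-159) - 166/115) = (-150 + 264)*(5*(-1/159) - 166*1/115) = 114*(-5/159 - 166/115) = 114*(-26969/18285) = -1024822/6095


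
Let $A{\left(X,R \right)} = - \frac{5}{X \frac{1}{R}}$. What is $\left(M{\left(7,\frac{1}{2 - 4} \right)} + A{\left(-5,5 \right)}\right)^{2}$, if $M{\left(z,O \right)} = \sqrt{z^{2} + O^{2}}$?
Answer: $\frac{\left(10 + \sqrt{197}\right)^{2}}{4} \approx 144.43$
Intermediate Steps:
$A{\left(X,R \right)} = - \frac{5 R}{X}$ ($A{\left(X,R \right)} = - 5 \frac{R}{X} = - \frac{5 R}{X}$)
$M{\left(z,O \right)} = \sqrt{O^{2} + z^{2}}$
$\left(M{\left(7,\frac{1}{2 - 4} \right)} + A{\left(-5,5 \right)}\right)^{2} = \left(\sqrt{\left(\frac{1}{2 - 4}\right)^{2} + 7^{2}} - \frac{25}{-5}\right)^{2} = \left(\sqrt{\left(\frac{1}{-2}\right)^{2} + 49} - 25 \left(- \frac{1}{5}\right)\right)^{2} = \left(\sqrt{\left(- \frac{1}{2}\right)^{2} + 49} + 5\right)^{2} = \left(\sqrt{\frac{1}{4} + 49} + 5\right)^{2} = \left(\sqrt{\frac{197}{4}} + 5\right)^{2} = \left(\frac{\sqrt{197}}{2} + 5\right)^{2} = \left(5 + \frac{\sqrt{197}}{2}\right)^{2}$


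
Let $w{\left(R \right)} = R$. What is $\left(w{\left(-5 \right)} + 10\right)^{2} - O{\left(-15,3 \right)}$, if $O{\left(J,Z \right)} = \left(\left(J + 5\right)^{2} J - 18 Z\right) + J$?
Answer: $1594$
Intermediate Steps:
$O{\left(J,Z \right)} = J - 18 Z + J \left(5 + J\right)^{2}$ ($O{\left(J,Z \right)} = \left(\left(5 + J\right)^{2} J - 18 Z\right) + J = \left(J \left(5 + J\right)^{2} - 18 Z\right) + J = \left(- 18 Z + J \left(5 + J\right)^{2}\right) + J = J - 18 Z + J \left(5 + J\right)^{2}$)
$\left(w{\left(-5 \right)} + 10\right)^{2} - O{\left(-15,3 \right)} = \left(-5 + 10\right)^{2} - \left(-15 - 54 - 15 \left(5 - 15\right)^{2}\right) = 5^{2} - \left(-15 - 54 - 15 \left(-10\right)^{2}\right) = 25 - \left(-15 - 54 - 1500\right) = 25 - -1569 = 25 + 1569 = 1594$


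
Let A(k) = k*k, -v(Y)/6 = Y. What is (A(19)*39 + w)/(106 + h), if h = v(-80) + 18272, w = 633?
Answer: 2452/3143 ≈ 0.78015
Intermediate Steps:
v(Y) = -6*Y
h = 18752 (h = -6*(-80) + 18272 = 480 + 18272 = 18752)
A(k) = k²
(A(19)*39 + w)/(106 + h) = (19²*39 + 633)/(106 + 18752) = (361*39 + 633)/18858 = (14079 + 633)*(1/18858) = 14712*(1/18858) = 2452/3143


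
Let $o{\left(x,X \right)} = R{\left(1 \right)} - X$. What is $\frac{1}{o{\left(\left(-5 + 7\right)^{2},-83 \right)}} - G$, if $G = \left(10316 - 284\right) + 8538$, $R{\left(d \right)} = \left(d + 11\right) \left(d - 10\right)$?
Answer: $- \frac{464251}{25} \approx -18570.0$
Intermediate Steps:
$R{\left(d \right)} = \left(-10 + d\right) \left(11 + d\right)$ ($R{\left(d \right)} = \left(11 + d\right) \left(-10 + d\right) = \left(-10 + d\right) \left(11 + d\right)$)
$o{\left(x,X \right)} = -108 - X$ ($o{\left(x,X \right)} = \left(-110 + 1 + 1^{2}\right) - X = \left(-110 + 1 + 1\right) - X = -108 - X$)
$G = 18570$ ($G = 10032 + 8538 = 18570$)
$\frac{1}{o{\left(\left(-5 + 7\right)^{2},-83 \right)}} - G = \frac{1}{-108 - -83} - 18570 = \frac{1}{-108 + 83} - 18570 = \frac{1}{-25} - 18570 = - \frac{1}{25} - 18570 = - \frac{464251}{25}$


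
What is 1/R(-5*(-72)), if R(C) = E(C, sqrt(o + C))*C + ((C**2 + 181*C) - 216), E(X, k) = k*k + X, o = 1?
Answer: 1/454104 ≈ 2.2021e-6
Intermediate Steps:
E(X, k) = X + k**2 (E(X, k) = k**2 + X = X + k**2)
R(C) = -216 + C**2 + 181*C + C*(1 + 2*C) (R(C) = (C + (sqrt(1 + C))**2)*C + ((C**2 + 181*C) - 216) = (C + (1 + C))*C + (-216 + C**2 + 181*C) = (1 + 2*C)*C + (-216 + C**2 + 181*C) = C*(1 + 2*C) + (-216 + C**2 + 181*C) = -216 + C**2 + 181*C + C*(1 + 2*C))
1/R(-5*(-72)) = 1/(-216 + 3*(-5*(-72))**2 + 182*(-5*(-72))) = 1/(-216 + 3*360**2 + 182*360) = 1/(-216 + 3*129600 + 65520) = 1/(-216 + 388800 + 65520) = 1/454104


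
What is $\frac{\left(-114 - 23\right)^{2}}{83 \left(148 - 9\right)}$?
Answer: $\frac{18769}{11537} \approx 1.6269$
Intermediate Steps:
$\frac{\left(-114 - 23\right)^{2}}{83 \left(148 - 9\right)} = \frac{\left(-137\right)^{2}}{83 \cdot 139} = \frac{18769}{11537}$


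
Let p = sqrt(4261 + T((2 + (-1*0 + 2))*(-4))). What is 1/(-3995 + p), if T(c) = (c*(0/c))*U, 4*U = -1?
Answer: -3995/15955764 - sqrt(4261)/15955764 ≈ -0.00025447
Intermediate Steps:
U = -1/4 (U = (1/4)*(-1) = -1/4 ≈ -0.25000)
T(c) = 0 (T(c) = (c*(0/c))*(-1/4) = (c*0)*(-1/4) = 0*(-1/4) = 0)
p = sqrt(4261) (p = sqrt(4261 + 0) = sqrt(4261) ≈ 65.276)
1/(-3995 + p) = 1/(-3995 + sqrt(4261))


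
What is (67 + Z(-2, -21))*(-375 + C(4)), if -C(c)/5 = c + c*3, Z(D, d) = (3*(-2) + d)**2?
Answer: -362180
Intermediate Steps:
Z(D, d) = (-6 + d)**2
C(c) = -20*c (C(c) = -5*(c + c*3) = -5*(c + 3*c) = -20*c)
(67 + Z(-2, -21))*(-375 + C(4)) = (67 + (-6 - 21)**2)*(-375 - 20*4) = (67 + (-27)**2)*(-375 - 80) = (67 + 729)*(-455) = 796*(-455) = -362180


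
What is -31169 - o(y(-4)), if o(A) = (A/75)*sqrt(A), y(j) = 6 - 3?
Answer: -31169 - sqrt(3)/25 ≈ -31169.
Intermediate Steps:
y(j) = 3
o(A) = A**(3/2)/75 (o(A) = (A*(1/75))*sqrt(A) = (A/75)*sqrt(A) = A**(3/2)/75)
-31169 - o(y(-4)) = -31169 - 3**(3/2)/75 = -31169 - 3*sqrt(3)/75 = -31169 - sqrt(3)/25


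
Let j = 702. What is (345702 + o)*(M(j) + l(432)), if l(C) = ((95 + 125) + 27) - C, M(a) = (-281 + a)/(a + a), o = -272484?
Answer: -3164469757/234 ≈ -1.3523e+7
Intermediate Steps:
M(a) = (-281 + a)/(2*a) (M(a) = (-281 + a)/((2*a)) = (-281 + a)*(1/(2*a)) = (-281 + a)/(2*a))
l(C) = 247 - C (l(C) = (220 + 27) - C = 247 - C)
(345702 + o)*(M(j) + l(432)) = (345702 - 272484)*((½)*(-281 + 702)/702 + (247 - 1*432)) = 73218*((½)*(1/702)*421 + (247 - 432)) = 73218*(421/1404 - 185) = 73218*(-259319/1404) = -3164469757/234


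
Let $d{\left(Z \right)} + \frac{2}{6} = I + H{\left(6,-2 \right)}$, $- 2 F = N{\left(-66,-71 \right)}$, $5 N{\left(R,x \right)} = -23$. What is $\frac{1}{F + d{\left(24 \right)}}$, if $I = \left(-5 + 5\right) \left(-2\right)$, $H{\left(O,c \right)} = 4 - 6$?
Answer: $-30$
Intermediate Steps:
$H{\left(O,c \right)} = -2$ ($H{\left(O,c \right)} = 4 - 6 = -2$)
$N{\left(R,x \right)} = - \frac{23}{5}$ ($N{\left(R,x \right)} = \frac{1}{5} \left(-23\right) = - \frac{23}{5}$)
$F = \frac{23}{10}$ ($F = \left(- \frac{1}{2}\right) \left(- \frac{23}{5}\right) = \frac{23}{10} \approx 2.3$)
$I = 0$ ($I = 0 \left(-2\right) = 0$)
$d{\left(Z \right)} = - \frac{7}{3}$ ($d{\left(Z \right)} = - \frac{1}{3} + \left(0 - 2\right) = - \frac{1}{3} - 2 = - \frac{7}{3}$)
$\frac{1}{F + d{\left(24 \right)}} = \frac{1}{\frac{23}{10} - \frac{7}{3}} = \frac{1}{- \frac{1}{30}} = -30$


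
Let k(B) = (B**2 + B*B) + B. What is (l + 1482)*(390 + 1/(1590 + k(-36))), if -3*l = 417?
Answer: 2171551763/4146 ≈ 5.2377e+5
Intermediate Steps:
k(B) = B + 2*B**2 (k(B) = (B**2 + B**2) + B = 2*B**2 + B = B + 2*B**2)
l = -139 (l = -1/3*417 = -139)
(l + 1482)*(390 + 1/(1590 + k(-36))) = (-139 + 1482)*(390 + 1/(1590 - 36*(1 + 2*(-36)))) = 1343*(390 + 1/(1590 - 36*(1 - 72))) = 1343*(390 + 1/(1590 - 36*(-71))) = 1343*(390 + 1/(1590 + 2556)) = 1343*(390 + 1/4146) = 1343*(1616941/4146) = 2171551763/4146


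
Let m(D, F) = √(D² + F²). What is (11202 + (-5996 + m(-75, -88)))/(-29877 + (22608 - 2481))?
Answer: -2603/4875 - √13369/9750 ≈ -0.54581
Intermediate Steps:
(11202 + (-5996 + m(-75, -88)))/(-29877 + (22608 - 2481)) = (11202 + (-5996 + √((-75)² + (-88)²)))/(-29877 + (22608 - 2481)) = (11202 + (-5996 + √(5625 + 7744)))/(-29877 + 20127) = (11202 + (-5996 + √13369))/(-9750) = (5206 + √13369)*(-1/9750) = -2603/4875 - √13369/9750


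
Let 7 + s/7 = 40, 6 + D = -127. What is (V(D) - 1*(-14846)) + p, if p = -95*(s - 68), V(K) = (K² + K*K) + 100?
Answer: 34839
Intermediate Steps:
D = -133 (D = -6 - 127 = -133)
V(K) = 100 + 2*K² (V(K) = (K² + K²) + 100 = 2*K² + 100 = 100 + 2*K²)
s = 231 (s = -49 + 7*40 = -49 + 280 = 231)
p = -15485 (p = -95*(231 - 68) = -95*163 = -15485)
(V(D) - 1*(-14846)) + p = ((100 + 2*(-133)²) - 1*(-14846)) - 15485 = ((100 + 2*17689) + 14846) - 15485 = ((100 + 35378) + 14846) - 15485 = (35478 + 14846) - 15485 = 50324 - 15485 = 34839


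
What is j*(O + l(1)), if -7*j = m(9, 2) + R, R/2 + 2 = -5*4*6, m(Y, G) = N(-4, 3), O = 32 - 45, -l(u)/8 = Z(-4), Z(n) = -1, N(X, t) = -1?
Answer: -175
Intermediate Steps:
l(u) = 8 (l(u) = -8*(-1) = 8)
O = -13
m(Y, G) = -1
R = -244 (R = -4 + 2*(-5*4*6) = -4 + 2*(-20*6) = -4 + 2*(-120) = -4 - 240 = -244)
j = 35 (j = -(-1 - 244)/7 = -⅐*(-245) = 35)
j*(O + l(1)) = 35*(-13 + 8) = 35*(-5) = -175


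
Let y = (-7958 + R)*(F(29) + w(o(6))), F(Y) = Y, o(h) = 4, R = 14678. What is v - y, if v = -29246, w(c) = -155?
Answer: 817474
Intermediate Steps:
y = -846720 (y = (-7958 + 14678)*(29 - 155) = 6720*(-126) = -846720)
v - y = -29246 - 1*(-846720) = -29246 + 846720 = 817474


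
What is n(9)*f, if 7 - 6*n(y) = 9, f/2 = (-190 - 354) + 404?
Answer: 280/3 ≈ 93.333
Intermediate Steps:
f = -280 (f = 2*((-190 - 354) + 404) = 2*(-544 + 404) = 2*(-140) = -280)
n(y) = -⅓ (n(y) = 7/6 - ⅙*9 = 7/6 - 3/2 = -⅓)
n(9)*f = -⅓*(-280) = 280/3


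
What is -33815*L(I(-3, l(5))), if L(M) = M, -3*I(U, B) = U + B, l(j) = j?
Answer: 67630/3 ≈ 22543.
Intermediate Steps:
I(U, B) = -B/3 - U/3 (I(U, B) = -(U + B)/3 = -(B + U)/3 = -B/3 - U/3)
-33815*L(I(-3, l(5))) = -33815*(-1/3*5 - 1/3*(-3)) = -33815*(-5/3 + 1) = -33815*(-2/3) = 67630/3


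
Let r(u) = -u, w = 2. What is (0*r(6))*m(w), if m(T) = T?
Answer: 0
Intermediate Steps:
(0*r(6))*m(w) = (0*(-1*6))*2 = (0*(-6))*2 = 0*2 = 0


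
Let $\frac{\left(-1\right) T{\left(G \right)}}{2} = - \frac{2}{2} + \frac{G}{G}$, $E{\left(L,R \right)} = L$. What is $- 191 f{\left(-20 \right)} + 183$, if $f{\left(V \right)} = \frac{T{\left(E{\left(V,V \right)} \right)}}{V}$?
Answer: $183$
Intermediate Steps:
$T{\left(G \right)} = 0$ ($T{\left(G \right)} = - 2 \left(- \frac{2}{2} + \frac{G}{G}\right) = - 2 \left(\left(-2\right) \frac{1}{2} + 1\right) = - 2 \left(-1 + 1\right) = \left(-2\right) 0 = 0$)
$f{\left(V \right)} = 0$ ($f{\left(V \right)} = \frac{0}{V} = 0$)
$- 191 f{\left(-20 \right)} + 183 = \left(-191\right) 0 + 183 = 0 + 183 = 183$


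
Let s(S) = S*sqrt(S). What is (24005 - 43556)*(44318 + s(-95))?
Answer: -866461218 + 1857345*I*sqrt(95) ≈ -8.6646e+8 + 1.8103e+7*I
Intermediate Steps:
s(S) = S**(3/2)
(24005 - 43556)*(44318 + s(-95)) = (24005 - 43556)*(44318 + (-95)**(3/2)) = -19551*(44318 - 95*I*sqrt(95)) = -866461218 + 1857345*I*sqrt(95)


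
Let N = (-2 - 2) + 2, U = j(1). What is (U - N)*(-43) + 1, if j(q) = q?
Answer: -128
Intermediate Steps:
U = 1
N = -2 (N = -4 + 2 = -2)
(U - N)*(-43) + 1 = (1 - 1*(-2))*(-43) + 1 = (1 + 2)*(-43) + 1 = 3*(-43) + 1 = -129 + 1 = -128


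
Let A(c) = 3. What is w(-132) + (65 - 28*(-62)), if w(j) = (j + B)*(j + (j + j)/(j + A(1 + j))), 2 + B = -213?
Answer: 2016479/43 ≈ 46895.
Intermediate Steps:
B = -215 (B = -2 - 213 = -215)
w(j) = (-215 + j)*(j + 2*j/(3 + j)) (w(j) = (j - 215)*(j + (j + j)/(j + 3)) = (-215 + j)*(j + (2*j)/(3 + j)) = (-215 + j)*(j + 2*j/(3 + j)))
w(-132) + (65 - 28*(-62)) = -132*(-1075 + (-132)² - 210*(-132))/(3 - 132) + (65 - 28*(-62)) = -132*(-1075 + 17424 + 27720)/(-129) + (65 + 1736) = -132*(-1/129)*44069 + 1801 = 1939036/43 + 1801 = 2016479/43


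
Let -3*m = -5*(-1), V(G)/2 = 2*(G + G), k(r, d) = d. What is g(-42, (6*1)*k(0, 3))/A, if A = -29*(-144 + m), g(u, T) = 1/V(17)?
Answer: 3/1723528 ≈ 1.7406e-6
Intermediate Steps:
V(G) = 8*G (V(G) = 2*(2*(G + G)) = 2*(2*(2*G)) = 2*(4*G) = 8*G)
m = -5/3 (m = -(-5)*(-1)/3 = -⅓*5 = -5/3 ≈ -1.6667)
g(u, T) = 1/136 (g(u, T) = 1/(8*17) = 1/136)
A = 12673/3 (A = -29*(-144 - 5/3) = -29*(-437/3) = 12673/3 ≈ 4224.3)
g(-42, (6*1)*k(0, 3))/A = 1/(136*(12673/3)) = (1/136)*(3/12673) = 3/1723528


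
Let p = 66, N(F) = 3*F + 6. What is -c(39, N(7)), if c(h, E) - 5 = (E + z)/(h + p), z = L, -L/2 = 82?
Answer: -388/105 ≈ -3.6952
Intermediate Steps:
L = -164 (L = -2*82 = -164)
N(F) = 6 + 3*F
z = -164
c(h, E) = 5 + (-164 + E)/(66 + h) (c(h, E) = 5 + (E - 164)/(h + 66) = 5 + (-164 + E)/(66 + h))
-c(39, N(7)) = -(166 + (6 + 3*7) + 5*39)/(66 + 39) = -(166 + (6 + 21) + 195)/105 = -(166 + 27 + 195)/105 = -388/105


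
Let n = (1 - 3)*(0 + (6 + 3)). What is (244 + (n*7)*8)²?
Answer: 583696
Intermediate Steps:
n = -18 (n = -2*(0 + 9) = -2*9 = -18)
(244 + (n*7)*8)² = (244 - 18*7*8)² = (244 - 126*8)² = (244 - 1008)² = (-764)² = 583696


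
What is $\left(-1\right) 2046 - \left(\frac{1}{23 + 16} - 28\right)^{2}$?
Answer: $- \frac{4302247}{1521} \approx -2828.6$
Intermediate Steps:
$\left(-1\right) 2046 - \left(\frac{1}{23 + 16} - 28\right)^{2} = -2046 - \left(\frac{1}{39} - 28\right)^{2} = -2046 - \left(- \frac{1091}{39}\right)^{2} = -2046 - \frac{1190281}{1521} = - \frac{4302247}{1521}$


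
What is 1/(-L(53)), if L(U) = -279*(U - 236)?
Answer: -1/51057 ≈ -1.9586e-5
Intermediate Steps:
L(U) = 65844 - 279*U (L(U) = -279*(-236 + U) = 65844 - 279*U)
1/(-L(53)) = 1/(-(65844 - 279*53)) = 1/(-(65844 - 14787)) = 1/(-1*51057) = 1/(-51057) = -1/51057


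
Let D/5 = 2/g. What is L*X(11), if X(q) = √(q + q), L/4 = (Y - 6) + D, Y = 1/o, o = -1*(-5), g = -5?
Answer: -156*√22/5 ≈ -146.34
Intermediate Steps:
o = 5
D = -2 (D = 5*(2/(-5)) = 5*(2*(-⅕)) = 5*(-⅖) = -2)
Y = ⅕ (Y = 1/5 = ⅕ ≈ 0.20000)
L = -156/5 (L = 4*((⅕ - 6) - 2) = 4*(-29/5 - 2) = 4*(-39/5) = -156/5 ≈ -31.200)
X(q) = √2*√q (X(q) = √(2*q) = √2*√q)
L*X(11) = -156*√2*√11/5 = -156*√22/5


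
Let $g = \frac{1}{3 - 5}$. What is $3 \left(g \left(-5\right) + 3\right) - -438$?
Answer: $\frac{909}{2} \approx 454.5$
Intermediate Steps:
$g = - \frac{1}{2}$ ($g = \frac{1}{3 - 5} = \frac{1}{-2} = - \frac{1}{2} \approx -0.5$)
$3 \left(g \left(-5\right) + 3\right) - -438 = 3 \left(\left(- \frac{1}{2}\right) \left(-5\right) + 3\right) - -438 = 3 \left(\frac{5}{2} + 3\right) + 438 = 3 \cdot \frac{11}{2} + 438 = \frac{33}{2} + 438 = \frac{909}{2}$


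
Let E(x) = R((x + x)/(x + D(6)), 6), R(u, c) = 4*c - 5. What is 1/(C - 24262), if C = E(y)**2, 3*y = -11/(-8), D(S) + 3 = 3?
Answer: -1/23901 ≈ -4.1839e-5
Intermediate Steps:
D(S) = 0 (D(S) = -3 + 3 = 0)
R(u, c) = -5 + 4*c
y = 11/24 (y = (-11/(-8))/3 = (-11*(-1/8))/3 = (1/3)*(11/8) = 11/24 ≈ 0.45833)
E(x) = 19 (E(x) = -5 + 4*6 = -5 + 24 = 19)
C = 361 (C = 19**2 = 361)
1/(C - 24262) = 1/(361 - 24262) = 1/(-23901) = -1/23901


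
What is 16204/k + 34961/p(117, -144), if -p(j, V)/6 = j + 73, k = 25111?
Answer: -859433111/28626540 ≈ -30.022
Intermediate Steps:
p(j, V) = -438 - 6*j (p(j, V) = -6*(j + 73) = -6*(73 + j) = -438 - 6*j)
16204/k + 34961/p(117, -144) = 16204/25111 + 34961/(-438 - 6*117) = 16204*(1/25111) + 34961/(-438 - 702) = 16204/25111 + 34961/(-1140) = 16204/25111 + 34961*(-1/1140) = 16204/25111 - 34961/1140 = -859433111/28626540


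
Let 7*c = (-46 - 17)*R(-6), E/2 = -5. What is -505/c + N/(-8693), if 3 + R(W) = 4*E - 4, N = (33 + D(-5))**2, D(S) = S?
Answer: -4721597/3677139 ≈ -1.2840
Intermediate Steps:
E = -10 (E = 2*(-5) = -10)
N = 784 (N = (33 - 5)**2 = 28**2 = 784)
R(W) = -47 (R(W) = -3 + (4*(-10) - 4) = -3 + (-40 - 4) = -3 - 44 = -47)
c = 423 (c = ((-46 - 17)*(-47))/7 = (-63*(-47))/7 = (1/7)*2961 = 423)
-505/c + N/(-8693) = -505/423 + 784/(-8693) = -505*1/423 + 784*(-1/8693) = -505/423 - 784/8693 = -4721597/3677139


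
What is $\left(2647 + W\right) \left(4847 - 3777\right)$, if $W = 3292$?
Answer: $6354730$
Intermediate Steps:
$\left(2647 + W\right) \left(4847 - 3777\right) = \left(2647 + 3292\right) \left(4847 - 3777\right) = 5939 \cdot 1070 = 6354730$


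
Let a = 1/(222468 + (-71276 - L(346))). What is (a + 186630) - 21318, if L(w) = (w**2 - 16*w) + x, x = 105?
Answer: 6101169985/36907 ≈ 1.6531e+5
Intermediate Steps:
L(w) = 105 + w**2 - 16*w (L(w) = (w**2 - 16*w) + 105 = 105 + w**2 - 16*w)
a = 1/36907 (a = 1/(222468 + (-71276 - (105 + 346**2 - 16*346))) = 1/(222468 + (-71276 - (105 + 119716 - 5536))) = 1/(222468 + (-71276 - 1*114285)) = 1/(222468 + (-71276 - 114285)) = 1/(222468 - 185561) = 1/36907 ≈ 2.7095e-5)
(a + 186630) - 21318 = (1/36907 + 186630) - 21318 = 6887953411/36907 - 21318 = 6101169985/36907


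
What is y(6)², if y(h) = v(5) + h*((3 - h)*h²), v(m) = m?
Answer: 413449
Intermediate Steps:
y(h) = 5 + h³*(3 - h) (y(h) = 5 + h*((3 - h)*h²) = 5 + h*(h²*(3 - h)) = 5 + h³*(3 - h))
y(6)² = (5 - 1*6⁴ + 3*6³)² = (5 - 1*1296 + 3*216)² = (5 - 1296 + 648)² = (-643)² = 413449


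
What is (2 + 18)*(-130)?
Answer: -2600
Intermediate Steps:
(2 + 18)*(-130) = 20*(-130) = -2600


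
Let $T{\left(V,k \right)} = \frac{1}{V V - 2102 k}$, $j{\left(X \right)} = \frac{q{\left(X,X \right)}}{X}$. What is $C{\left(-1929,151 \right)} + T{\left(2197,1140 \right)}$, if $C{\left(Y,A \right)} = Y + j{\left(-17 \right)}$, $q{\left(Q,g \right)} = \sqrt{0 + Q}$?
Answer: $- \frac{4688490440}{2430529} - \frac{i \sqrt{17}}{17} \approx -1929.0 - 0.24254 i$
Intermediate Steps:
$q{\left(Q,g \right)} = \sqrt{Q}$
$j{\left(X \right)} = \frac{1}{\sqrt{X}}$ ($j{\left(X \right)} = \frac{\sqrt{X}}{X} = \frac{1}{\sqrt{X}}$)
$C{\left(Y,A \right)} = Y - \frac{i \sqrt{17}}{17}$ ($C{\left(Y,A \right)} = Y + \frac{1}{\sqrt{-17}} = Y - \frac{i \sqrt{17}}{17}$)
$T{\left(V,k \right)} = \frac{1}{V^{2} - 2102 k}$
$C{\left(-1929,151 \right)} + T{\left(2197,1140 \right)} = \left(-1929 - \frac{i \sqrt{17}}{17}\right) + \frac{1}{2197^{2} - 2396280} = \left(-1929 - \frac{i \sqrt{17}}{17}\right) + \frac{1}{4826809 - 2396280} = \left(-1929 - \frac{i \sqrt{17}}{17}\right) + \frac{1}{2430529} = - \frac{4688490440}{2430529} - \frac{i \sqrt{17}}{17}$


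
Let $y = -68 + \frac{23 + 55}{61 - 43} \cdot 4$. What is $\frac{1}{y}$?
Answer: $- \frac{3}{152} \approx -0.019737$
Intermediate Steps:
$y = - \frac{152}{3}$ ($y = -68 + \frac{78}{18} \cdot 4 = -68 + 78 \cdot \frac{1}{18} \cdot 4 = -68 + \frac{13}{3} \cdot 4 = -68 + \frac{52}{3} = - \frac{152}{3} \approx -50.667$)
$\frac{1}{y} = \frac{1}{- \frac{152}{3}} = - \frac{3}{152}$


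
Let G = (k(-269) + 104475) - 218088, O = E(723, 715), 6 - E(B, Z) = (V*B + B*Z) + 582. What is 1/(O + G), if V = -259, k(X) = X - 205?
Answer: -1/444351 ≈ -2.2505e-6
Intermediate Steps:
k(X) = -205 + X
E(B, Z) = -576 + 259*B - B*Z (E(B, Z) = 6 - ((-259*B + B*Z) + 582) = 6 - (582 - 259*B + B*Z) = 6 + (-582 + 259*B - B*Z) = -576 + 259*B - B*Z)
O = -330264 (O = -576 + 259*723 - 1*723*715 = -576 + 187257 - 516945 = -330264)
G = -114087 (G = ((-205 - 269) + 104475) - 218088 = (-474 + 104475) - 218088 = 104001 - 218088 = -114087)
1/(O + G) = 1/(-330264 - 114087) = 1/(-444351) = -1/444351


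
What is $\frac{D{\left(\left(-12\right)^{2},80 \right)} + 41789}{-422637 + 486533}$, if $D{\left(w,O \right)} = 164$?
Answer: $\frac{41953}{63896} \approx 0.65658$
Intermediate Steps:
$\frac{D{\left(\left(-12\right)^{2},80 \right)} + 41789}{-422637 + 486533} = \frac{164 + 41789}{-422637 + 486533} = \frac{41953}{63896}$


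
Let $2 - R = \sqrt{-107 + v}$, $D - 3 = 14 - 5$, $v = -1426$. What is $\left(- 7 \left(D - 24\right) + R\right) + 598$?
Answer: $684 - i \sqrt{1533} \approx 684.0 - 39.154 i$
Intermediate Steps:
$D = 12$ ($D = 3 + \left(14 - 5\right) = 3 + 9 = 12$)
$R = 2 - i \sqrt{1533}$ ($R = 2 - \sqrt{-107 - 1426} = 2 - \sqrt{-1533} = 2 - i \sqrt{1533} \approx 2.0 - 39.154 i$)
$\left(- 7 \left(D - 24\right) + R\right) + 598 = \left(- 7 \left(12 - 24\right) + \left(2 - i \sqrt{1533}\right)\right) + 598 = \left(\left(-7\right) \left(-12\right) + \left(2 - i \sqrt{1533}\right)\right) + 598 = \left(84 + \left(2 - i \sqrt{1533}\right)\right) + 598 = \left(86 - i \sqrt{1533}\right) + 598 = 684 - i \sqrt{1533}$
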